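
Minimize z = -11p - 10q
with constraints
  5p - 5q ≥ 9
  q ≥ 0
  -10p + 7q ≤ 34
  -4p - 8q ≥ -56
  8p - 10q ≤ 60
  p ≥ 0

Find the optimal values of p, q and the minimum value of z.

Extreme points and z = -11p - 10q:
  (9/5, 0) → z = -99/5
  (88/15, 61/15) → z = -526/5
  (15/2, 0) → z = -165/2
  (10, 2) → z = -130

The binding constraints are -4p - 8q = -56 and 8p - 10q = 60.
Solving simultaneously gives p = 10, q = 2.

p = 10, q = 2, minimum z = -130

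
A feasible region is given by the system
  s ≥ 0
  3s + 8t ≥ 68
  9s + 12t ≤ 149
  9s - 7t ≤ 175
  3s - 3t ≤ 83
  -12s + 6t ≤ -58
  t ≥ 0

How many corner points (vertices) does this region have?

3

Of the 21 pairwise boundary intersections, those satisfying every inequality are:
  (94/9, 55/12)
  (436/57, 107/19)
  (265/33, 211/33)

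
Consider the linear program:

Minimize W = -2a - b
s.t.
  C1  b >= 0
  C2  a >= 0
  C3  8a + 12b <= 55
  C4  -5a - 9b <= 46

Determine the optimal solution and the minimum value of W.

a = 55/8, b = 0, minimum W = -55/4

Vertices and W = -2a - b:
  (0, 0) → W = 0
  (55/8, 0) → W = -55/4
  (0, 55/12) → W = -55/12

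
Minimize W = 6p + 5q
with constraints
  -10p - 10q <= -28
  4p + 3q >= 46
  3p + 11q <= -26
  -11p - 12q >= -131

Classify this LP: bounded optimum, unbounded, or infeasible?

bounded optimum

Vertices and W = 6p + 5q:
  (188/5, -174/5) → W = 258/5
  (584/35, -242/35) → W = 2294/35
  (1753/85, -679/85) → W = 419/5
The feasible region has finitely many vertices and no improving ray; the minimum is 258/5 at (188/5, -174/5).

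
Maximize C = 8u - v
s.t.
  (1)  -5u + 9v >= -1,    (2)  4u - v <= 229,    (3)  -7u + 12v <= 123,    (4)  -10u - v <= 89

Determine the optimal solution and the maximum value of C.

u = 2871/41, v = 2095/41, maximum C = 20873/41

Extreme points and C = 8u - v:
  (2060/31, 1141/31) → C = 15339/31
  (-160/19, -91/19) → C = -1189/19
  (2871/41, 2095/41) → C = 20873/41
  (-1191/127, 607/127) → C = -10135/127

The optimum lies where 4u - v = 229 and -7u + 12v = 123.
Solving simultaneously gives u = 2871/41, v = 2095/41.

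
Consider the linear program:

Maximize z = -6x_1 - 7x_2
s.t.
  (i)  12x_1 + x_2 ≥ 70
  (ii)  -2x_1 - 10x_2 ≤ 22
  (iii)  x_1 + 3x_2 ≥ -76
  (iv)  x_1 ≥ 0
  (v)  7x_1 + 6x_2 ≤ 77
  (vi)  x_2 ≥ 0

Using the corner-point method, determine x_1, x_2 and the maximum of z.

x_1 = 35/6, x_2 = 0, maximum z = -35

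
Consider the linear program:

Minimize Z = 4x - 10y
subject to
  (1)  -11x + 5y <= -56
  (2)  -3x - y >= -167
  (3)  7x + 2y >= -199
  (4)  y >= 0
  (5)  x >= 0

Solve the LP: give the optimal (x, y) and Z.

x = 891/26, y = 1669/26, minimum Z = -6563/13

Extreme points and Z = 4x - 10y:
  (891/26, 1669/26) → Z = -6563/13
  (56/11, 0) → Z = 224/11
  (167/3, 0) → Z = 668/3

The binding constraints are -11x + 5y = -56 and -3x - y = -167.
Solving simultaneously gives x = 891/26, y = 1669/26.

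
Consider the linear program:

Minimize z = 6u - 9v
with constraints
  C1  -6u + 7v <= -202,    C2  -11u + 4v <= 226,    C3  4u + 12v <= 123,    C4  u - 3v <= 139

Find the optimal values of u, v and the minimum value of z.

Feasible corners and z = 6u - 9v:
  (657/20, -7/10) → z = 1017/5
  (-367/11, -632/11) → z = 3486/11
  (679/8, -433/24) → z = 5373/8

u = 657/20, v = -7/10, minimum z = 1017/5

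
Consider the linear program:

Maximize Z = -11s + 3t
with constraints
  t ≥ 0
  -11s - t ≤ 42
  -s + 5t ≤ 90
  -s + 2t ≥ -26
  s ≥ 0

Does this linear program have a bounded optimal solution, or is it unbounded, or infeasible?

Vertices and Z = -11s + 3t:
  (26, 0) → Z = -286
  (0, 0) → Z = 0
  (310/3, 116/3) → Z = -3062/3
  (0, 18) → Z = 54
The feasible region has finitely many vertices and no improving ray; the maximum is 54 at (0, 18).

bounded optimum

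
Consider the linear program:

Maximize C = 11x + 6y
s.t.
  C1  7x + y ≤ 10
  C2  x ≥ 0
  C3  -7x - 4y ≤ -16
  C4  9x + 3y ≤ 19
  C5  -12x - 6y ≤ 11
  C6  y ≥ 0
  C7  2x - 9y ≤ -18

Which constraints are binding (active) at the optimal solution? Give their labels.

C2 and C4

Vertices and C = 11x + 6y:
  (11/12, 43/12) → C = 379/12
  (72/65, 146/65) → C = 1668/65
  (0, 4) → C = 24
  (0, 19/3) → C = 38
  (72/71, 158/71) → C = 1740/71

The maximum is at (0, 19/3). Substituting into each constraint, equality holds for C2 and C4; the remaining constraints have slack.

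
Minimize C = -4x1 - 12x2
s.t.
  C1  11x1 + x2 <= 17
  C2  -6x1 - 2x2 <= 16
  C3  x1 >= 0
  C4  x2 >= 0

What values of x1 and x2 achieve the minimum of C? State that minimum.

x1 = 0, x2 = 17, minimum C = -204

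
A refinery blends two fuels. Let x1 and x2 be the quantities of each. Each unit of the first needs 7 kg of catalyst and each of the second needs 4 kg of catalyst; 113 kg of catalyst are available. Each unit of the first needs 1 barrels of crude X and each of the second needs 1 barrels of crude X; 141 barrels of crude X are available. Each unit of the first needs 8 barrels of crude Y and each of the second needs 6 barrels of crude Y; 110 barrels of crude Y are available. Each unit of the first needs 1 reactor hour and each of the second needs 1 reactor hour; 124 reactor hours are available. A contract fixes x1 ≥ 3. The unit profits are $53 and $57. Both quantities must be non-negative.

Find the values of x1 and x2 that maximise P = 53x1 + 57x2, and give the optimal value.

Extreme points and P = 53x1 + 57x2:
  (55/4, 0) → P = 2915/4
  (3, 0) → P = 159
  (3, 43/3) → P = 976

The optimum lies where 8x1 + 6x2 = 110 and x1 = 3.
Solving simultaneously gives x1 = 3, x2 = 43/3.

x1 = 3, x2 = 43/3, maximum P = 976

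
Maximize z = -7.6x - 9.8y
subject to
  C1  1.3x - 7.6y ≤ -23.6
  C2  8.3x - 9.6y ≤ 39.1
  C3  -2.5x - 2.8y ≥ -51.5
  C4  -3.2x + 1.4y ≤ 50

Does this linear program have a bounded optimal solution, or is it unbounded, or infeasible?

Extreme points and z = -7.6x - 9.8y:
  (13093/1265, 24671/5060) → z = -639803/5060
  (-17348/1125, 526/1125) → z = 8446/75
  (15097/1181, 16485/2362) → z = -1955137/11810
  (-485/89, 2070/89) → z = -16600/89
The feasible region has finitely many vertices and no improving ray; the maximum is 8446/75 at (-17348/1125, 526/1125).

bounded optimum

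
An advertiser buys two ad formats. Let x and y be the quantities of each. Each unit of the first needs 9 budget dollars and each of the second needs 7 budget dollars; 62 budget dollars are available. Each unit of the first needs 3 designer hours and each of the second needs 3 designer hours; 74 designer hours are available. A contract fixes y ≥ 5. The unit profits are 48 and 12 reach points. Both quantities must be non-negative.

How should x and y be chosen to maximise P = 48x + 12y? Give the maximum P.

x = 3, y = 5, maximum P = 204

Corner points and P = 48x + 12y:
  (0, 62/7) → P = 744/7
  (0, 5) → P = 60
  (3, 5) → P = 204

The optimum lies where 9x + 7y = 62 and y = 5.
Solving simultaneously gives x = 3, y = 5.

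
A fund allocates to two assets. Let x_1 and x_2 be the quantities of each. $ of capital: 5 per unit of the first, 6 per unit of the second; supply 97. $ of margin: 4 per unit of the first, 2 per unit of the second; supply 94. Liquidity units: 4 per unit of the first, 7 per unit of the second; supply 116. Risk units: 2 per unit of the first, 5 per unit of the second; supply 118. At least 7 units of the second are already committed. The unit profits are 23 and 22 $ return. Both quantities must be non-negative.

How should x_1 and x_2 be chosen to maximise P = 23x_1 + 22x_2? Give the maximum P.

Vertices and P = 23x_1 + 22x_2:
  (0, 97/6) → P = 1067/3
  (0, 7) → P = 154
  (11, 7) → P = 407

The binding constraints are 5x_1 + 6x_2 = 97 and x_2 = 7.
Solving simultaneously gives x_1 = 11, x_2 = 7.

x_1 = 11, x_2 = 7, maximum P = 407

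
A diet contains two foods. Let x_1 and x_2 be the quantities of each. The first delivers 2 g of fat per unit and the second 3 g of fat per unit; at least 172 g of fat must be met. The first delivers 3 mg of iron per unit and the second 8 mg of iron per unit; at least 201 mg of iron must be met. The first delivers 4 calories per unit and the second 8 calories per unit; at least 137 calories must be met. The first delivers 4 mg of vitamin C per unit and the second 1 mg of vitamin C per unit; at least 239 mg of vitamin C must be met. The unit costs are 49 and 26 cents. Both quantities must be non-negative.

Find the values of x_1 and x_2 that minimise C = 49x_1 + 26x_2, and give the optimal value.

The feasible region is unbounded (it extends along (0, 1), (1, 0)), but C strictly increases along every unbounded feasible direction, so there is no improving ray and the minimum is attained at a vertex.

x_1 = 109/2, x_2 = 21, minimum C = 6433/2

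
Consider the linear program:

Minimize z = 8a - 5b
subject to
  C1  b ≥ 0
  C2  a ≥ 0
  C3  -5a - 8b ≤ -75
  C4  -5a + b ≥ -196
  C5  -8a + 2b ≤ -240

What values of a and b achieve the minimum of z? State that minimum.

Vertices and z = 8a - 5b:
  (196/5, 0) → z = 1568/5
  (30, 0) → z = 240
  (76, 184) → z = -312

a = 76, b = 184, minimum z = -312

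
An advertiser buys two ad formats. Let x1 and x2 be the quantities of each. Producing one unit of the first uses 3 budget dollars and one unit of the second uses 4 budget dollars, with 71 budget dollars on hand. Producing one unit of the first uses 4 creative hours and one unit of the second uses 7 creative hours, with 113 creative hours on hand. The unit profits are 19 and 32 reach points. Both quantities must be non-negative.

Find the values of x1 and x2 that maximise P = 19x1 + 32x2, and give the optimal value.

Corner points and P = 19x1 + 32x2:
  (0, 0) → P = 0
  (0, 113/7) → P = 3616/7
  (71/3, 0) → P = 1349/3
  (9, 11) → P = 523

The binding constraints are 3x1 + 4x2 = 71 and 4x1 + 7x2 = 113.
Solving simultaneously gives x1 = 9, x2 = 11.

x1 = 9, x2 = 11, maximum P = 523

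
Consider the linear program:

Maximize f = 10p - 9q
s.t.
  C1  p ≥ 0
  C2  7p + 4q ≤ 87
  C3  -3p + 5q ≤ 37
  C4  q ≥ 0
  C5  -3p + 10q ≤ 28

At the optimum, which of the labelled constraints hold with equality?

C2 and C4

Feasible corners and f = 10p - 9q:
  (0, 0) → f = 0
  (0, 14/5) → f = -126/5
  (87/7, 0) → f = 870/7
  (379/41, 457/82) → f = 3467/82

The maximum is at (87/7, 0). Substituting into each constraint, equality holds for C2 and C4; the remaining constraints have slack.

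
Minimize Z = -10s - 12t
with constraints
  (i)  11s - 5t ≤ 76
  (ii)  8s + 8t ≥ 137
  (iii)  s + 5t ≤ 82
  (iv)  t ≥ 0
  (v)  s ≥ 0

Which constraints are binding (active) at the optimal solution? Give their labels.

Corner points and Z = -10s - 12t:
  (1293/128, 899/128) → Z = -11859/64
  (79/6, 413/30) → Z = -4453/15
  (29/32, 519/32) → Z = -3259/16

The minimum is at (79/6, 413/30). Substituting into each constraint, equality holds for (i) and (iii); the remaining constraints have slack.

(i) and (iii)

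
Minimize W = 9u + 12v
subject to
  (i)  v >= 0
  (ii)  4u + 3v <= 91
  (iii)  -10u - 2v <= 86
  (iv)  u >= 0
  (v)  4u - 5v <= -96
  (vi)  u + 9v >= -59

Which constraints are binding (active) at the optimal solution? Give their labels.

(iv) and (v)

Feasible corners and W = 9u + 12v:
  (0, 91/3) → W = 364
  (167/32, 187/8) → W = 10479/32
  (0, 96/5) → W = 1152/5

The minimum is at (0, 96/5). Substituting into each constraint, equality holds for (iv) and (v); the remaining constraints have slack.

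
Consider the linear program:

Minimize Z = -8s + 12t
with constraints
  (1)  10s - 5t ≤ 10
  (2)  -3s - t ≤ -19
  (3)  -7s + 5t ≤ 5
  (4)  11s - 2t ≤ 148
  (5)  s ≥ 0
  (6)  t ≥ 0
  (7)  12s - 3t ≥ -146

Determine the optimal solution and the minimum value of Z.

The optimum lies where 10s - 5t = 10 and -3s - t = -19.
Solving simultaneously gives s = 21/5, t = 32/5.

s = 21/5, t = 32/5, minimum Z = 216/5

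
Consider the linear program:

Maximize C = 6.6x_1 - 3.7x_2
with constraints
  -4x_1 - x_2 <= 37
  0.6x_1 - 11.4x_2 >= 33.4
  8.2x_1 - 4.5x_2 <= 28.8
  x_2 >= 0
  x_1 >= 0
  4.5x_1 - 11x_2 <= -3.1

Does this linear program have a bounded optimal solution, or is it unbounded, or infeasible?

infeasible

The boundaries 8.2x_1 - 4.5x_2 = 28.8 and 4.5x_1 - 11x_2 = -3.1 meet at (6615/1399, 15502/6995), but that point violates 0.6x_1 - 11.4x_2 ≥ 33.4. Every candidate vertex is excluded by some other constraint, so the feasible region is empty.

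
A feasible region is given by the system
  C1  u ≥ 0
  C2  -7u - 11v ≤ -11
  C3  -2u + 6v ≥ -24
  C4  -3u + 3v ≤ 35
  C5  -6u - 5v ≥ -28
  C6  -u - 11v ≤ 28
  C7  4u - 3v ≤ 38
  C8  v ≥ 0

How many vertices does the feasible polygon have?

4

Pairwise boundary intersections that survive every other constraint:
  (0, 1)
  (0, 28/5)
  (11/7, 0)
  (14/3, 0)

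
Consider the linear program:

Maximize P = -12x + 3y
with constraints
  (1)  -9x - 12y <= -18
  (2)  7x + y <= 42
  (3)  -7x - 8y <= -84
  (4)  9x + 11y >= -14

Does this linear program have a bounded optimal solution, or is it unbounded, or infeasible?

From the feasible point (36/7, 6), moving in the direction (-1, 7) keeps every constraint satisfied while P increases without bound.

unbounded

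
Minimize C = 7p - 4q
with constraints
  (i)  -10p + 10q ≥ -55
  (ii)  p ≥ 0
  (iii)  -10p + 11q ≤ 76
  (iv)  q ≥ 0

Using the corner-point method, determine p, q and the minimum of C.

p = 0, q = 76/11, minimum C = -304/11

Corner points and C = 7p - 4q:
  (273/2, 131) → C = 863/2
  (11/2, 0) → C = 77/2
  (0, 76/11) → C = -304/11
  (0, 0) → C = 0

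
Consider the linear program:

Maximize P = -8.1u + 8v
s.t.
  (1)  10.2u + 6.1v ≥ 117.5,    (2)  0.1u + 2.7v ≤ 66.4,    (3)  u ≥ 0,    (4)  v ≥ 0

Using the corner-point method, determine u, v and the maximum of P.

u = 0, v = 664/27, maximum P = 5312/27

Vertices and P = -8.1u + 8v:
  (0, 1175/61) → P = 9400/61
  (1175/102, 0) → P = -6345/68
  (0, 664/27) → P = 5312/27
  (664, 0) → P = -26892/5

The optimum lies where 0.1u + 2.7v = 66.4 and u = 0.
Solving simultaneously gives u = 0, v = 664/27.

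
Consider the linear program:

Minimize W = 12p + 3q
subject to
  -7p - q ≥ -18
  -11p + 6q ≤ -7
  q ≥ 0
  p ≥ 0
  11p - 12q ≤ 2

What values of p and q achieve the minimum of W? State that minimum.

p = 12/11, q = 5/6, minimum W = 343/22

The optimum lies where -11p + 6q = -7 and 11p - 12q = 2.
Solving simultaneously gives p = 12/11, q = 5/6.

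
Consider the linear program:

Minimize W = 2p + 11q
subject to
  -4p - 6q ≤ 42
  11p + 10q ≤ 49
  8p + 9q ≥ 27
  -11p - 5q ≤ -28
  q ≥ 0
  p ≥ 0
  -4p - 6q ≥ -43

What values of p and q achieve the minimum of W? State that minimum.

At the optimal vertex, 8p + 9q = 27 and q = 0.
Solving simultaneously gives p = 27/8, q = 0.

p = 27/8, q = 0, minimum W = 27/4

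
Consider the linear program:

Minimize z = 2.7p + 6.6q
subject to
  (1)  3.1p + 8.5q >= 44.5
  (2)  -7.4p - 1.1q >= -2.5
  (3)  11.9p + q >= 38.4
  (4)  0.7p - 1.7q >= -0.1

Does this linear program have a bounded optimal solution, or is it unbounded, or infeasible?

infeasible

The boundaries 3.1p + 8.5q = 44.5 and 0.7p - 1.7q = -0.1 meet at (20/3, 143/51), but that point violates -7.4p - 1.1q ≥ -2.5. Every candidate vertex is excluded by some other constraint, so the feasible region is empty.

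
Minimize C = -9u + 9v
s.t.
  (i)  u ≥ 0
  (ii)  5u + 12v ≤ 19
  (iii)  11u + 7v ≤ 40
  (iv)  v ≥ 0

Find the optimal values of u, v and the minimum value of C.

u = 40/11, v = 0, minimum C = -360/11

Feasible corners and C = -9u + 9v:
  (0, 19/12) → C = 57/4
  (0, 0) → C = 0
  (347/97, 9/97) → C = -3042/97
  (40/11, 0) → C = -360/11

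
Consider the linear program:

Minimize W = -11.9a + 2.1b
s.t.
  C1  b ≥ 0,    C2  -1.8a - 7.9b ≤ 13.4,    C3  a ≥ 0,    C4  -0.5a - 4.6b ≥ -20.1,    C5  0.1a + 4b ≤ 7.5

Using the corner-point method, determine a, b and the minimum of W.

a = 40.2, b = 0, minimum W = -478.38

Vertices and W = -11.9a + 2.1b:
  (0, 0) → W = 0
  (201/5, 0) → W = -23919/50
  (0, 15/8) → W = 63/16
  (2295/77, 87/77) → W = -19377/55

At the optimal vertex, b = 0 and -0.5a - 4.6b = -20.1.
Solving simultaneously gives a = 201/5, b = 0.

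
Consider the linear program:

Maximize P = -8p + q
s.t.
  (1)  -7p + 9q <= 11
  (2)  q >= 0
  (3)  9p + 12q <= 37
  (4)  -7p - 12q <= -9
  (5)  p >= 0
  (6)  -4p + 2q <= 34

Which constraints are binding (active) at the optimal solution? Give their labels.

(1) and (5)

Vertices and P = -8p + q:
  (67/55, 358/165) → P = -250/33
  (0, 11/9) → P = 11/9
  (37/9, 0) → P = -296/9
  (9/7, 0) → P = -72/7
  (0, 3/4) → P = 3/4

The maximum is at (0, 11/9). Substituting into each constraint, equality holds for (1) and (5); the remaining constraints have slack.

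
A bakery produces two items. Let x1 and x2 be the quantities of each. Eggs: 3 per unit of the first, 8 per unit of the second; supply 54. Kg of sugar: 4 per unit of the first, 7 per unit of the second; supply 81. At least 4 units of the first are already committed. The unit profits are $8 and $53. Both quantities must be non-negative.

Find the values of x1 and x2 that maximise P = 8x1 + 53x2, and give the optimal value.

x1 = 4, x2 = 21/4, maximum P = 1241/4

The binding constraints are 3x1 + 8x2 = 54 and x1 = 4.
Solving simultaneously gives x1 = 4, x2 = 21/4.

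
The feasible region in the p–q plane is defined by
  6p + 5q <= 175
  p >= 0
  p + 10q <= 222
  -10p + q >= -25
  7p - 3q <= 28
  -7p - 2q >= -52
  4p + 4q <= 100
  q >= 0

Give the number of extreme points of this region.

5

Pairwise boundary intersections that survive every other constraint:
  (0, 111/5)
  (0, 0)
  (19/17, 751/34)
  (34/9, 115/9)
  (5/2, 0)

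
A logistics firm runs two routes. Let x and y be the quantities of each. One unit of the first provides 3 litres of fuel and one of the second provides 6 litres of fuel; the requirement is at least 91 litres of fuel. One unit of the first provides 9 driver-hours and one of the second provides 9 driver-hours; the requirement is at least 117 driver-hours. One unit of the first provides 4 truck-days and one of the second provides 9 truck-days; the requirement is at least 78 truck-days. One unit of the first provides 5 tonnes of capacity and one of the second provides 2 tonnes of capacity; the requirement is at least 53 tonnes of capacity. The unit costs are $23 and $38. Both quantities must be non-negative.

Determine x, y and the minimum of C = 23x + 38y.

The feasible region is unbounded (it extends along (0, 1), (1, 0)), but C strictly increases along every unbounded feasible direction, so there is no improving ray and the minimum is attained at a vertex.

The binding constraints are 3x + 6y = 91 and 5x + 2y = 53.
Solving simultaneously gives x = 17/3, y = 37/3.

x = 17/3, y = 37/3, minimum C = 599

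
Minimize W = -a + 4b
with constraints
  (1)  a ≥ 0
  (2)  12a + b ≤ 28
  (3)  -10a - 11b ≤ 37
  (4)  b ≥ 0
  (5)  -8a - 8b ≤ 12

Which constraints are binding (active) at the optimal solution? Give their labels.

(2) and (4)

Feasible corners and W = -a + 4b:
  (0, 28) → W = 112
  (0, 0) → W = 0
  (7/3, 0) → W = -7/3

The minimum is at (7/3, 0). Substituting into each constraint, equality holds for (2) and (4); the remaining constraints have slack.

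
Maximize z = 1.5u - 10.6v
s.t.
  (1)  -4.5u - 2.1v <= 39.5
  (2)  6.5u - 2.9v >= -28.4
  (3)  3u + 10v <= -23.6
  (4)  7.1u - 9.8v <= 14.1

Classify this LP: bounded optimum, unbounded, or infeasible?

Vertices and z = 1.5u - 10.6v:
  (-17419/2670, -2579/534) → z = 221117/5340
  (-5107/843, -34390/5901) → z = 621821/11802
  (-1602/335, -62/67) → z = 883/335
  (-2257/2510, -10493/5020) → z = 261137/12550
The feasible region has finitely many vertices and no improving ray; the maximum is 621821/11802 at (-5107/843, -34390/5901).

bounded optimum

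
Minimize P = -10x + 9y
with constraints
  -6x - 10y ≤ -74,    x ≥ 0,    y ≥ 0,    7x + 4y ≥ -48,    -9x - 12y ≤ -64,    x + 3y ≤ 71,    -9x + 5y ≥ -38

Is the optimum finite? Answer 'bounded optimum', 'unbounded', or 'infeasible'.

bounded optimum

Vertices and P = -10x + 9y:
  (0, 37/5) → P = 333/5
  (25/4, 73/20) → P = -593/20
  (0, 71/3) → P = 213
  (469/32, 601/32) → P = 719/32
The feasible region has finitely many vertices and no improving ray; the minimum is -593/20 at (25/4, 73/20).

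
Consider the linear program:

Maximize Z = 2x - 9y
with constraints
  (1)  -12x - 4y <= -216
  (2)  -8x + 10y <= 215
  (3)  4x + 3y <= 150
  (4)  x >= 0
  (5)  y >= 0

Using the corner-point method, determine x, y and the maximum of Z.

x = 75/2, y = 0, maximum Z = 75

Feasible corners and Z = 2x - 9y:
  (325/38, 1077/38) → Z = -9043/38
  (18, 0) → Z = 36
  (855/64, 515/16) → Z = -8415/32
  (75/2, 0) → Z = 75

At the optimal vertex, 4x + 3y = 150 and y = 0.
Solving simultaneously gives x = 75/2, y = 0.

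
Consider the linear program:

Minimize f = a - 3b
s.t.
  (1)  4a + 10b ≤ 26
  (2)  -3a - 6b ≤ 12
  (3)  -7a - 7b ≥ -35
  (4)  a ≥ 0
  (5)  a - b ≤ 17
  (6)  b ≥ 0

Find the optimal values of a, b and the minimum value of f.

The binding constraints are 4a + 10b = 26 and a = 0.
Solving simultaneously gives a = 0, b = 13/5.

a = 0, b = 13/5, minimum f = -39/5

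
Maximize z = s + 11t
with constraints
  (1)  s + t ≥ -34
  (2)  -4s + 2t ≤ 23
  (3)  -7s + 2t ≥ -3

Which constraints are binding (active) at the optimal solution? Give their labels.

(2) and (3)

Feasible corners and z = s + 11t:
  (-91/6, -113/6) → z = -667/3
  (-65/9, -241/9) → z = -2716/9
  (26/3, 173/6) → z = 1955/6

The maximum is at (26/3, 173/6). Substituting into each constraint, equality holds for (2) and (3); the remaining constraints have slack.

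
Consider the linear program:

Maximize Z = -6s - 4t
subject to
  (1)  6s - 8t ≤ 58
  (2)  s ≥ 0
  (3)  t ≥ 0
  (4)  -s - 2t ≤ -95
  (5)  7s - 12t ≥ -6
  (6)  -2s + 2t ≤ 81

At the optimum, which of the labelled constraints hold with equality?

Corner points and Z = -6s - 4t:
  (219/5, 128/5) → Z = -1826/5
  (93/2, 221/8) → Z = -779/2
  (564/13, 671/26) → Z = -4726/13

The maximum is at (564/13, 671/26). Substituting into each constraint, equality holds for (4) and (5); the remaining constraints have slack.

(4) and (5)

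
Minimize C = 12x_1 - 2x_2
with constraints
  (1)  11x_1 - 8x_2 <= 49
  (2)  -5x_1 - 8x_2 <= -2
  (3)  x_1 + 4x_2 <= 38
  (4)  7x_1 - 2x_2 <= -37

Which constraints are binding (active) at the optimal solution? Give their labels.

Feasible corners and C = 12x_1 - 2x_2:
  (-74/3, 47/3) → C = -982/3
  (-146/33, 199/66) → C = -1951/33
  (-12/5, 101/10) → C = -49

The minimum is at (-74/3, 47/3). Substituting into each constraint, equality holds for (2) and (3); the remaining constraints have slack.

(2) and (3)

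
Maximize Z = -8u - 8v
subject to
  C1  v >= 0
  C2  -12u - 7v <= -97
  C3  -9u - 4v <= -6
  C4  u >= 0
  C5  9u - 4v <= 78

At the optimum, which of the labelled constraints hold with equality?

C1 and C2

Vertices and Z = -8u - 8v:
  (97/12, 0) → Z = -194/3
  (26/3, 0) → Z = -208/3
  (0, 97/7) → Z = -776/7
The feasible region is unbounded (it extends along (0, 1), (4, 9)), but Z strictly decreases along every unbounded feasible direction, so there is no improving ray and the maximum is attained at a vertex.

The maximum is at (97/12, 0). Substituting into each constraint, equality holds for C1 and C2; the remaining constraints have slack.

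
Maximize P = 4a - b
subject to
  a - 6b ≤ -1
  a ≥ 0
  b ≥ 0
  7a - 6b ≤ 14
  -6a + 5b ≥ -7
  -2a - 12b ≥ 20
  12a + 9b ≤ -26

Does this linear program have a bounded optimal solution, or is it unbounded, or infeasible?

infeasible

The boundaries b = 0 and -2a - 12b = 20 meet at (-10, 0), but that point violates a ≥ 0. Every candidate vertex is excluded by some other constraint, so the feasible region is empty.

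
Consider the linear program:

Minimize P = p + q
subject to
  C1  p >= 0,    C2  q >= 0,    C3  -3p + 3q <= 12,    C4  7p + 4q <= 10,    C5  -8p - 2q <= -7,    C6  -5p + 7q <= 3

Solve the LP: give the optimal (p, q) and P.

Feasible corners and P = p + q:
  (10/7, 0) → P = 10/7
  (7/8, 0) → P = 7/8
  (58/69, 71/69) → P = 43/23
  (43/66, 59/66) → P = 17/11

The binding constraints are q = 0 and -8p - 2q = -7.
Solving simultaneously gives p = 7/8, q = 0.

p = 7/8, q = 0, minimum P = 7/8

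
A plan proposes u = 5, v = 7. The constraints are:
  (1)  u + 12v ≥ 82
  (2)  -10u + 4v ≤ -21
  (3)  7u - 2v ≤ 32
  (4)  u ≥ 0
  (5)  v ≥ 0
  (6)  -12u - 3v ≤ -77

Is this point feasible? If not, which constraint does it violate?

feasible

(1): 89 ≥ 82 ✓
(2): -22 ≤ -21 ✓
(3): 21 ≤ 32 ✓
(4): 5 ≥ 0 ✓
(5): 7 ≥ 0 ✓
(6): -81 ≤ -77 ✓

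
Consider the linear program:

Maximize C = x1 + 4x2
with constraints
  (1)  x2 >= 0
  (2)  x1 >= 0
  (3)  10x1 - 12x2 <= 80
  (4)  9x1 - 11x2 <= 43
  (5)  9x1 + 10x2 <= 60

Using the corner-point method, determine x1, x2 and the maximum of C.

Extreme points and C = x1 + 4x2:
  (0, 0) → C = 0
  (43/9, 0) → C = 43/9
  (0, 6) → C = 24
  (1090/189, 17/21) → C = 1702/189

At the optimal vertex, x1 = 0 and 9x1 + 10x2 = 60.
Solving simultaneously gives x1 = 0, x2 = 6.

x1 = 0, x2 = 6, maximum C = 24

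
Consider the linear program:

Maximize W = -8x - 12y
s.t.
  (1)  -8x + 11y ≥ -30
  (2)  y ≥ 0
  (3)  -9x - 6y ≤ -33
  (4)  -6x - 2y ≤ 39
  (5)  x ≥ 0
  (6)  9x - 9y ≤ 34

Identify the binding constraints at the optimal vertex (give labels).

Vertices and W = -8x - 12y:
  (15/4, 0) → W = -30
  (104/27, 2/27) → W = -856/27
  (11/3, 0) → W = -88/3
  (0, 11/2) → W = -66
The feasible region is unbounded (it extends along (0, 1), (1, 1)), but W strictly decreases along every unbounded feasible direction, so there is no improving ray and the maximum is attained at a vertex.

The maximum is at (11/3, 0). Substituting into each constraint, equality holds for (2) and (3); the remaining constraints have slack.

(2) and (3)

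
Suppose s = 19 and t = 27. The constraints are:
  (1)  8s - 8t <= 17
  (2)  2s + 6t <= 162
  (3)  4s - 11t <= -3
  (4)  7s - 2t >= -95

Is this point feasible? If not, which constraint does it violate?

Constraint (2): 2s + 6t = 200, which is not ≤ 162. All other constraints are satisfied.

not feasible — violates (2)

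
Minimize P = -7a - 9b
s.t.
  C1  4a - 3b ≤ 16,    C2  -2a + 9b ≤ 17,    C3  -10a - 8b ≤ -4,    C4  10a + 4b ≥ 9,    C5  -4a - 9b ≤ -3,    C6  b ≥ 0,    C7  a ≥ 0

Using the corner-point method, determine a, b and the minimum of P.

Feasible corners and P = -7a - 9b:
  (13/2, 10/3) → P = -151/2
  (4, 0) → P = -28
  (13/98, 94/49) → P = -1783/98
  (9/10, 0) → P = -63/10

At the optimal vertex, 4a - 3b = 16 and -2a + 9b = 17.
Solving simultaneously gives a = 13/2, b = 10/3.

a = 13/2, b = 10/3, minimum P = -151/2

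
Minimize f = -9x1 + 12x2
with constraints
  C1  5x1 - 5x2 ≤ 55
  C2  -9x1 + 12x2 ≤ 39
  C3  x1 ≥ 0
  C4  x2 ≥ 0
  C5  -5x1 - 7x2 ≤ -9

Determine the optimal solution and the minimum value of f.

x1 = 11, x2 = 0, minimum f = -99

Feasible corners and f = -9x1 + 12x2:
  (57, 46) → f = 39
  (11, 0) → f = -99
  (0, 13/4) → f = 39
  (0, 9/7) → f = 108/7
  (9/5, 0) → f = -81/5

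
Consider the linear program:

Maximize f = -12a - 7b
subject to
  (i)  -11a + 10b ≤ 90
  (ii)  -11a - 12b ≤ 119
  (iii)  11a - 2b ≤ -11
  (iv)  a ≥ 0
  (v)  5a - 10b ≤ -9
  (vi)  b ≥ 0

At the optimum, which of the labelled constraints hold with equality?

Extreme points and f = -12a - 7b:
  (35/44, 79/8) → f = -6923/88
  (0, 9) → f = -63
  (0, 11/2) → f = -77/2

The maximum is at (0, 11/2). Substituting into each constraint, equality holds for (iii) and (iv); the remaining constraints have slack.

(iii) and (iv)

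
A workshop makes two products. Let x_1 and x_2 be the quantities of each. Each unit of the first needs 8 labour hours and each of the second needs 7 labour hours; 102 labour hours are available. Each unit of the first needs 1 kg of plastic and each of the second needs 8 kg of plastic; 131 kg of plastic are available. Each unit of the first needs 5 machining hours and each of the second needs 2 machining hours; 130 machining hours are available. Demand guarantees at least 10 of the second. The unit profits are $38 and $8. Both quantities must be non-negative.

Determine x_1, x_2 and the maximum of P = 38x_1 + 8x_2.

Feasible corners and P = 38x_1 + 8x_2:
  (0, 102/7) → P = 816/7
  (0, 10) → P = 80
  (4, 10) → P = 232

The binding constraints are 8x_1 + 7x_2 = 102 and x_2 = 10.
Solving simultaneously gives x_1 = 4, x_2 = 10.

x_1 = 4, x_2 = 10, maximum P = 232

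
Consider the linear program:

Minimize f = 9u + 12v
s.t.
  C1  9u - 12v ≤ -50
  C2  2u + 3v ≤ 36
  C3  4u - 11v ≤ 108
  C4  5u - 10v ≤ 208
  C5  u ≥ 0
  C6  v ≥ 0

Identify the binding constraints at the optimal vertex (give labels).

Corner points and f = 9u + 12v:
  (94/17, 424/51) → f = 2542/17
  (0, 25/6) → f = 50
  (0, 12) → f = 144

The minimum is at (0, 25/6). Substituting into each constraint, equality holds for C1 and C5; the remaining constraints have slack.

C1 and C5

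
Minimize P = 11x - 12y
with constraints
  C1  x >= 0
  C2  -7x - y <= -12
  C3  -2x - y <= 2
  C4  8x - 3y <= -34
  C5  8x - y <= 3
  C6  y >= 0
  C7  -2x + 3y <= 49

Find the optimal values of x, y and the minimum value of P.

x = 0, y = 49/3, minimum P = -196

Vertices and P = 11x - 12y:
  (0, 12) → P = -144
  (0, 49/3) → P = -196
  (2/29, 334/29) → P = -3986/29
  (5/2, 18) → P = -377/2

The binding constraints are x = 0 and -2x + 3y = 49.
Solving simultaneously gives x = 0, y = 49/3.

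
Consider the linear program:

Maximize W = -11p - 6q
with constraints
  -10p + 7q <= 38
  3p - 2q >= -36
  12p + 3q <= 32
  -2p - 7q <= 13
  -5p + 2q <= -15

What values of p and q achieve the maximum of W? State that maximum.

p = 79/39, q = -95/39, maximum W = -23/3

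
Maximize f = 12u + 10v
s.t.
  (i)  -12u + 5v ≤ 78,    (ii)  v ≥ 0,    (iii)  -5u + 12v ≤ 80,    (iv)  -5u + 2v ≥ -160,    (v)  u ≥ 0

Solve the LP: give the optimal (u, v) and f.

u = 208/5, v = 24, maximum f = 3696/5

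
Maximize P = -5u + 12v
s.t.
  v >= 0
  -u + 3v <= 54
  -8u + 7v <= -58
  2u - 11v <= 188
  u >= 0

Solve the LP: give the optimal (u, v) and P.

Vertices and P = -5u + 12v:
  (29/4, 0) → P = -145/4
  (94, 0) → P = -470
  (552/17, 490/17) → P = 3120/17
The feasible region is unbounded (it extends along (3, 1), (11, 2)), but P strictly decreases along every unbounded feasible direction, so there is no improving ray and the maximum is attained at a vertex.

The binding constraints are -u + 3v = 54 and -8u + 7v = -58.
Solving simultaneously gives u = 552/17, v = 490/17.

u = 552/17, v = 490/17, maximum P = 3120/17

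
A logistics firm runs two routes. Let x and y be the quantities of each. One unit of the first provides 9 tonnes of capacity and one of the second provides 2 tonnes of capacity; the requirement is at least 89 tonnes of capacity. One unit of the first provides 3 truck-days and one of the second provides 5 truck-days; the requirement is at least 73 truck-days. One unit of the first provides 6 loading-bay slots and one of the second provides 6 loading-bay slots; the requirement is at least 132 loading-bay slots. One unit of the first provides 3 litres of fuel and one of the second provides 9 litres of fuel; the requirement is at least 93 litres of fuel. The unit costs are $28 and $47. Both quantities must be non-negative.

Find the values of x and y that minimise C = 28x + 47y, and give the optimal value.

Feasible corners and C = 28x + 47y:
  (0, 89/2) → C = 4183/2
  (31, 0) → C = 868
  (45/7, 109/7) → C = 6383/7
  (35/2, 9/2) → C = 1403/2
The feasible region is unbounded (it extends along (0, 1), (1, 0)), but C strictly increases along every unbounded feasible direction, so there is no improving ray and the minimum is attained at a vertex.

The binding constraints are 6x + 6y = 132 and 3x + 9y = 93.
Solving simultaneously gives x = 35/2, y = 9/2.

x = 35/2, y = 9/2, minimum C = 1403/2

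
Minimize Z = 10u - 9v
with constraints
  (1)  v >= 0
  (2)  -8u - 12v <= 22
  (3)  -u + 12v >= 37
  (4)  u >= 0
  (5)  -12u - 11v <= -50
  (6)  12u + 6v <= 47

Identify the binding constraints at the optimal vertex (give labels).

(4) and (6)

Vertices and Z = 10u - 9v:
  (193/155, 494/155) → Z = -2516/155
  (57/25, 491/150) → Z = -333/50
  (0, 50/11) → Z = -450/11
  (0, 47/6) → Z = -141/2

The minimum is at (0, 47/6). Substituting into each constraint, equality holds for (4) and (6); the remaining constraints have slack.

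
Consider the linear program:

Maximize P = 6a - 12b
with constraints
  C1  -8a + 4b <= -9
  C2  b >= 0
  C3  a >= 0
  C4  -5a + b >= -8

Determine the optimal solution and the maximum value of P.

a = 8/5, b = 0, maximum P = 48/5

Vertices and P = 6a - 12b:
  (9/8, 0) → P = 27/4
  (23/12, 19/12) → P = -15/2
  (8/5, 0) → P = 48/5

At the optimal vertex, b = 0 and -5a + b = -8.
Solving simultaneously gives a = 8/5, b = 0.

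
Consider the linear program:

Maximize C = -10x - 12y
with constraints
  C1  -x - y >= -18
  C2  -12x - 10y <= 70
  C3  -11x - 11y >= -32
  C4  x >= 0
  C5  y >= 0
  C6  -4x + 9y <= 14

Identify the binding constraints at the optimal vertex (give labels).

Vertices and C = -10x - 12y:
  (32/11, 0) → C = -320/11
  (134/143, 282/143) → C = -4724/143
  (0, 0) → C = 0
  (0, 14/9) → C = -56/3

The maximum is at (0, 0). Substituting into each constraint, equality holds for C4 and C5; the remaining constraints have slack.

C4 and C5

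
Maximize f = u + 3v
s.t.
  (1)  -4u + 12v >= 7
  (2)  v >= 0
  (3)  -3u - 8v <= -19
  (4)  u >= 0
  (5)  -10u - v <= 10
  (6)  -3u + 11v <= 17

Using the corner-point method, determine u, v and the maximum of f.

u = 127/8, v = 47/8, maximum f = 67/2

Extreme points and f = u + 3v:
  (43/17, 97/68) → f = 463/68
  (127/8, 47/8) → f = 67/2
  (73/57, 36/19) → f = 397/57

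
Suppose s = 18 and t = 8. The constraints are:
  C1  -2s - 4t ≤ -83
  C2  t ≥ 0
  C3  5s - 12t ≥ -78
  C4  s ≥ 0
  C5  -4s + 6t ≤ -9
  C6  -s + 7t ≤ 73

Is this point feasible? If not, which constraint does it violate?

Constraint C1: -2s - 4t = -68, which is not ≤ -83. All other constraints are satisfied.

not feasible — violates C1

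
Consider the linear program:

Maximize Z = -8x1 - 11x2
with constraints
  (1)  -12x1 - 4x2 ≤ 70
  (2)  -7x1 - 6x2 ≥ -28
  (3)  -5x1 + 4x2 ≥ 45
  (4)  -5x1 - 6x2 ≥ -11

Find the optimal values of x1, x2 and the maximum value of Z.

Extreme points and Z = -8x1 - 11x2:
  (-115/17, 95/34) → Z = 795/34
  (-116/13, 241/26) → Z = -795/26
  (-113/25, 28/5) → Z = -636/25

x1 = -115/17, x2 = 95/34, maximum Z = 795/34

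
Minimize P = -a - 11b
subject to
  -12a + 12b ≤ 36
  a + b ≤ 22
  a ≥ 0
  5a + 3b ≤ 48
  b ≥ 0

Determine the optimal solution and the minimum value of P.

a = 39/8, b = 63/8, minimum P = -183/2

Extreme points and P = -a - 11b:
  (0, 3) → P = -33
  (39/8, 63/8) → P = -183/2
  (0, 0) → P = 0
  (48/5, 0) → P = -48/5

The optimum lies where -12a + 12b = 36 and 5a + 3b = 48.
Solving simultaneously gives a = 39/8, b = 63/8.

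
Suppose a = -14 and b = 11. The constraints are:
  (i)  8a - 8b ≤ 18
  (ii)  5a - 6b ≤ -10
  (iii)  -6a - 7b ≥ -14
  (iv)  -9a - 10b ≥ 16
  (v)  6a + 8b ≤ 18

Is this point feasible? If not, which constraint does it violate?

(i): -200 ≤ 18 ✓
(ii): -136 ≤ -10 ✓
(iii): 7 ≥ -14 ✓
(iv): 16 ≥ 16 ✓
(v): 4 ≤ 18 ✓

feasible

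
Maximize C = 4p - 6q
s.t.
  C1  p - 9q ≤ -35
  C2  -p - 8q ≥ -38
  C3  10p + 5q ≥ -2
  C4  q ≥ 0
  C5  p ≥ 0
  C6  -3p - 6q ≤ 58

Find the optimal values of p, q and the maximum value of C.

Feasible corners and C = 4p - 6q:
  (62/17, 73/17) → C = -190/17
  (0, 35/9) → C = -70/3
  (0, 19/4) → C = -57/2

The optimum lies where p - 9q = -35 and -p - 8q = -38.
Solving simultaneously gives p = 62/17, q = 73/17.

p = 62/17, q = 73/17, maximum C = -190/17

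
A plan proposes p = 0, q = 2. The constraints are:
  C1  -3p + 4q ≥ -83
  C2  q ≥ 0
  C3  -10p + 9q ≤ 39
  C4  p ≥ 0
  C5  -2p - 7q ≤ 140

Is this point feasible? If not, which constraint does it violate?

C1: 8 ≥ -83 ✓
C2: 2 ≥ 0 ✓
C3: 18 ≤ 39 ✓
C4: 0 ≥ 0 ✓
C5: -14 ≤ 140 ✓

feasible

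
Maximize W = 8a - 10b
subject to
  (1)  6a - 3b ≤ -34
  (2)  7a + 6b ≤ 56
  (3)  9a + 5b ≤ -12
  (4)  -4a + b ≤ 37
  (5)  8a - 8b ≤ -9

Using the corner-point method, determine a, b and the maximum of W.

Corner points and W = 8a - 10b:
  (-206/57, 78/19) → W = -3988/57
  (-245/24, -109/12) → W = 55/6
  (-197/29, 285/29) → W = -4426/29
  (-287/24, -65/6) → W = 38/3

a = -287/24, b = -65/6, maximum W = 38/3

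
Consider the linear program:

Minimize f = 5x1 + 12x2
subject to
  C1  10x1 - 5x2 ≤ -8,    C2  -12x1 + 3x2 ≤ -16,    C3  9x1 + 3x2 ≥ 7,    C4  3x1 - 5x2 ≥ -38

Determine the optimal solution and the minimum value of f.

Corner points and f = 5x1 + 12x2:
  (52/15, 128/15) → f = 1796/15
  (30/7, 356/35) → f = 5022/35
  (194/51, 168/17) → f = 7018/51

At the optimal vertex, 10x1 - 5x2 = -8 and -12x1 + 3x2 = -16.
Solving simultaneously gives x1 = 52/15, x2 = 128/15.

x1 = 52/15, x2 = 128/15, minimum f = 1796/15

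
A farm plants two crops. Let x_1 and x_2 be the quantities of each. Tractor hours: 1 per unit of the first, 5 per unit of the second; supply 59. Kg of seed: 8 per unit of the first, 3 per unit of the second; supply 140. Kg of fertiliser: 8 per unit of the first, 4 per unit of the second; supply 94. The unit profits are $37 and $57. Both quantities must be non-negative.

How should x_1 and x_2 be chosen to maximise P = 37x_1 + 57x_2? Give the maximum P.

Extreme points and P = 37x_1 + 57x_2:
  (0, 0) → P = 0
  (0, 59/5) → P = 3363/5
  (47/4, 0) → P = 1739/4
  (13/2, 21/2) → P = 839

The binding constraints are x_1 + 5x_2 = 59 and 8x_1 + 4x_2 = 94.
Solving simultaneously gives x_1 = 13/2, x_2 = 21/2.

x_1 = 13/2, x_2 = 21/2, maximum P = 839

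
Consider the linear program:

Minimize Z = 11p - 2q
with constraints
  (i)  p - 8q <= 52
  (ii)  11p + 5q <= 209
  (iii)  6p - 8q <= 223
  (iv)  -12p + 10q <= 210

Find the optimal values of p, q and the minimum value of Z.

Extreme points and Z = 11p - 2q:
  (644/31, -121/31) → Z = 7326/31
  (-1100/43, -417/43) → Z = -262
  (104/17, 2409/85) → Z = 902/85

p = -1100/43, q = -417/43, minimum Z = -262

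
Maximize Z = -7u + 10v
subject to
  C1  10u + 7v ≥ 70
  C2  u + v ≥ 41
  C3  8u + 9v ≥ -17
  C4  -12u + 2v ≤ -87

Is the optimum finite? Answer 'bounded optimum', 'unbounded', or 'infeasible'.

From the feasible point (386, -345), moving in the direction (2, 12) keeps every constraint satisfied while Z increases without bound.

unbounded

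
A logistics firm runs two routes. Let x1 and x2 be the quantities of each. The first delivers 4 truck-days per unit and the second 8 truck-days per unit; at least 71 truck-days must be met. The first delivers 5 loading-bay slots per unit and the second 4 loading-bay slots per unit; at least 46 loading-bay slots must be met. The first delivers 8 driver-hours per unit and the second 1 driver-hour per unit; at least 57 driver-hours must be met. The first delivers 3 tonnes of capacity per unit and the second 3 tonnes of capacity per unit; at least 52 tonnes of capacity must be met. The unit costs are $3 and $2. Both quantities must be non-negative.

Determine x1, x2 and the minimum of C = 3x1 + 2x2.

x1 = 17/3, x2 = 35/3, minimum C = 121/3

Vertices and C = 3x1 + 2x2:
  (0, 57) → C = 114
  (71/4, 0) → C = 213/4
  (203/12, 5/12) → C = 619/12
  (17/3, 35/3) → C = 121/3
The feasible region is unbounded (it extends along (0, 1), (1, 0)), but C strictly increases along every unbounded feasible direction, so there is no improving ray and the minimum is attained at a vertex.

At the optimal vertex, 8x1 + x2 = 57 and 3x1 + 3x2 = 52.
Solving simultaneously gives x1 = 17/3, x2 = 35/3.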